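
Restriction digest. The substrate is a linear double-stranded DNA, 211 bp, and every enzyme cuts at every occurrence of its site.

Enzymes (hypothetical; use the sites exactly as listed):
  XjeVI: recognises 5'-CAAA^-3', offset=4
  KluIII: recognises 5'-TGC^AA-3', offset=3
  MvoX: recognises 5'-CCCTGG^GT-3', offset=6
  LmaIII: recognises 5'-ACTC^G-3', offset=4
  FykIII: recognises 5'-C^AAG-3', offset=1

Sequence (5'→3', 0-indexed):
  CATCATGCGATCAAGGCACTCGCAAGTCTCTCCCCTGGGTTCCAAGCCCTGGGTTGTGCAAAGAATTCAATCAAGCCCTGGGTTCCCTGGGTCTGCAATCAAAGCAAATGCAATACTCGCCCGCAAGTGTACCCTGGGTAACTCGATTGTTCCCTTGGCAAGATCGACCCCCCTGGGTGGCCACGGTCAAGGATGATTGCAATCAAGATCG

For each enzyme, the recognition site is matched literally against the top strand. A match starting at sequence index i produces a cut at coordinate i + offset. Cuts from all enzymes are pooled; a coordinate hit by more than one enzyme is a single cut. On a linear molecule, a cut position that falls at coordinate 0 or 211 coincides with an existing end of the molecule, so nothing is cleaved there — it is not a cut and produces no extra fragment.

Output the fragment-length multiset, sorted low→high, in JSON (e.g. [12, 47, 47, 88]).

Per-enzyme occurrences:
  XjeVI (CAAA, off=4): starts [58, 99, 104] → cuts [62, 103, 108]
  KluIII (TGCAA, off=3): starts [56, 93, 108, 197] → cuts [59, 96, 111, 200]
  MvoX (CCCTGGGT, off=6): starts [32, 46, 75, 84, 131, 170] → cuts [38, 52, 81, 90, 137, 176]
  LmaIII (ACTCG, off=4): starts [17, 114, 140] → cuts [21, 118, 144]
  FykIII (CAAG, off=1): starts [11, 22, 42, 71, 123, 158, 187, 203] → cuts [12, 23, 43, 72, 124, 159, 188, 204]

Pooled cuts: [12, 21, 23, 38, 43, 52, 59, 62, 72, 81, 90, 96, 103, 108, 111, 118, 124, 137, 144, 159, 176, 188, 200, 204]

Fragments:
  [0,12): 12 bp
  [12,21): 9 bp
  [21,23): 2 bp
  [23,38): 15 bp
  [38,43): 5 bp
  [43,52): 9 bp
  [52,59): 7 bp
  [59,62): 3 bp
  [62,72): 10 bp
  [72,81): 9 bp
  [81,90): 9 bp
  [90,96): 6 bp
  [96,103): 7 bp
  [103,108): 5 bp
  [108,111): 3 bp
  [111,118): 7 bp
  [118,124): 6 bp
  [124,137): 13 bp
  [137,144): 7 bp
  [144,159): 15 bp
  [159,176): 17 bp
  [176,188): 12 bp
  [188,200): 12 bp
  [200,204): 4 bp
  [204,211): 7 bp

[2,3,3,4,5,5,6,6,7,7,7,7,7,9,9,9,9,10,12,12,12,13,15,15,17]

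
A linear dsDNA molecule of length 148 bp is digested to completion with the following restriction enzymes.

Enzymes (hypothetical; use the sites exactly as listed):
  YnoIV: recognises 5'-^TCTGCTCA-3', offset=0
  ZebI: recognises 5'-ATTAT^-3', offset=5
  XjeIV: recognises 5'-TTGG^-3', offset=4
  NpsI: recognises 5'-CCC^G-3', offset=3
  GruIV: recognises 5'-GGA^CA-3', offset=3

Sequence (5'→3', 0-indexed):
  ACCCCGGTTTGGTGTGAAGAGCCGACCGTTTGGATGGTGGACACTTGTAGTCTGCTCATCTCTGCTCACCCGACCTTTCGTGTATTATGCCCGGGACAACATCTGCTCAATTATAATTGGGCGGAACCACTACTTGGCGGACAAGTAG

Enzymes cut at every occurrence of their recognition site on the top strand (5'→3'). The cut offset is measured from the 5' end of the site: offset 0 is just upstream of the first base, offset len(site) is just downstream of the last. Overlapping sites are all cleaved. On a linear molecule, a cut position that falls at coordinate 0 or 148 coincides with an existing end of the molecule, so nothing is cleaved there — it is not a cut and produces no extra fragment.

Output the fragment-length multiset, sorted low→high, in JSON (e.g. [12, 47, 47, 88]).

[4,4,4,5,5,6,7,7,8,9,10,11,13,17,17,21]

Per-enzyme occurrences:
  YnoIV TCTGCTCA/0: at [50, 60, 101] ⇒ [50, 60, 101]
  ZebI ATTAT/5: at [83, 109] ⇒ [88, 114]
  XjeIV TTGG/4: at [8, 29, 116, 133] ⇒ [12, 33, 120, 137]
  NpsI CCCG/3: at [2, 68, 89] ⇒ [5, 71, 92]
  GruIV GGACA/3: at [38, 93, 138] ⇒ [41, 96, 141]

All cut coordinates (distinct, sorted): [5, 12, 33, 41, 50, 60, 71, 88, 92, 96, 101, 114, 120, 137, 141]

Fragment lengths:
  [0,5): 5 bp
  [5,12): 7 bp
  [12,33): 21 bp
  [33,41): 8 bp
  [41,50): 9 bp
  [50,60): 10 bp
  [60,71): 11 bp
  [71,88): 17 bp
  [88,92): 4 bp
  [92,96): 4 bp
  [96,101): 5 bp
  [101,114): 13 bp
  [114,120): 6 bp
  [120,137): 17 bp
  [137,141): 4 bp
  [141,148): 7 bp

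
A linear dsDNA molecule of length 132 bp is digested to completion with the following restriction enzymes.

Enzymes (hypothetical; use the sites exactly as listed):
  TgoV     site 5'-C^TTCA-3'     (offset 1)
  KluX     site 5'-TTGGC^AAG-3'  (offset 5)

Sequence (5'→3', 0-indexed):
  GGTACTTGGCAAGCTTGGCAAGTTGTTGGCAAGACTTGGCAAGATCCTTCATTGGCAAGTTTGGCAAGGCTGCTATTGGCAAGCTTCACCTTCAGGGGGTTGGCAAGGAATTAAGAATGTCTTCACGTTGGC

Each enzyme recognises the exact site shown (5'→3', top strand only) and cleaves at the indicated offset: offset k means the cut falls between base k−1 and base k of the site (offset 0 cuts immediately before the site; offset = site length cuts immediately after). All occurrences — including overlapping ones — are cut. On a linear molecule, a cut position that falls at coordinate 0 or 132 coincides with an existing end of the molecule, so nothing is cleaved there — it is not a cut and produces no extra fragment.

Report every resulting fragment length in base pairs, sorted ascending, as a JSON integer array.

[4,6,7,9,9,9,10,10,11,11,14,15,17]

Scan for sites:
  TgoV (CTTCA, off=1): starts [46, 83, 89, 120] → cuts [47, 84, 90, 121]
  KluX (TTGGCAAG, off=5): starts [5, 14, 25, 35, 51, 60, 75, 99] → cuts [10, 19, 30, 40, 56, 65, 80, 104]

Pooled cuts: [10, 19, 30, 40, 47, 56, 65, 80, 84, 90, 104, 121]

Fragments:
  [0,10): 10 bp
  [10,19): 9 bp
  [19,30): 11 bp
  [30,40): 10 bp
  [40,47): 7 bp
  [47,56): 9 bp
  [56,65): 9 bp
  [65,80): 15 bp
  [80,84): 4 bp
  [84,90): 6 bp
  [90,104): 14 bp
  [104,121): 17 bp
  [121,132): 11 bp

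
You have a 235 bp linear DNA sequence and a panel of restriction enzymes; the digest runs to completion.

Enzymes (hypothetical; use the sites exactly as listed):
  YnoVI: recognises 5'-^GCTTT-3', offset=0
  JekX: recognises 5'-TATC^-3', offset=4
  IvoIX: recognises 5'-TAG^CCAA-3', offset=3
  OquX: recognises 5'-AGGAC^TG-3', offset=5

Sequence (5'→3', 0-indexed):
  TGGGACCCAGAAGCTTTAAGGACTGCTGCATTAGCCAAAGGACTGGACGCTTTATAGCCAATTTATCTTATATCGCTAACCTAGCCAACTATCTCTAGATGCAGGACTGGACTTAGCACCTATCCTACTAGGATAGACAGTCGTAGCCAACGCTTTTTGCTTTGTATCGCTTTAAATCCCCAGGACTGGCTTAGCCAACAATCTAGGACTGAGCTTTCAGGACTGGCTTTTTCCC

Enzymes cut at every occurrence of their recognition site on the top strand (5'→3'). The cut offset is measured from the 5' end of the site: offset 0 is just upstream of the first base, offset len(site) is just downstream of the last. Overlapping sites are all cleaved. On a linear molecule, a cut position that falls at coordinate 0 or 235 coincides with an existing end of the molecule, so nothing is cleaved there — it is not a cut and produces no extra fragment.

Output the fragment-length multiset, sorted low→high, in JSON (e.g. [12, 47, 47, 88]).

[2,3,5,5,7,7,8,9,9,9,10,10,10,10,11,11,11,12,14,15,17,18,22]

Per-enzyme occurrences:
  YnoVI (GCTTT, off=0): starts [12, 48, 151, 158, 168, 212, 225] → cuts [12, 48, 151, 158, 168, 212, 225]
  JekX (TATC, off=4): starts [63, 70, 89, 120, 164] → cuts [67, 74, 93, 124, 168]
  IvoIX (TAGCCAA, off=3): starts [31, 54, 81, 143, 191] → cuts [34, 57, 84, 146, 194]
  OquX (AGGACTG, off=5): starts [18, 38, 102, 181, 204, 218] → cuts [23, 43, 107, 186, 209, 223]

All cut coordinates (distinct, sorted): [12, 23, 34, 43, 48, 57, 67, 74, 84, 93, 107, 124, 146, 151, 158, 168, 186, 194, 209, 212, 223, 225]

Fragment lengths:
  [0,12): 12 bp
  [12,23): 11 bp
  [23,34): 11 bp
  [34,43): 9 bp
  [43,48): 5 bp
  [48,57): 9 bp
  [57,67): 10 bp
  [67,74): 7 bp
  [74,84): 10 bp
  [84,93): 9 bp
  [93,107): 14 bp
  [107,124): 17 bp
  [124,146): 22 bp
  [146,151): 5 bp
  [151,158): 7 bp
  [158,168): 10 bp
  [168,186): 18 bp
  [186,194): 8 bp
  [194,209): 15 bp
  [209,212): 3 bp
  [212,223): 11 bp
  [223,225): 2 bp
  [225,235): 10 bp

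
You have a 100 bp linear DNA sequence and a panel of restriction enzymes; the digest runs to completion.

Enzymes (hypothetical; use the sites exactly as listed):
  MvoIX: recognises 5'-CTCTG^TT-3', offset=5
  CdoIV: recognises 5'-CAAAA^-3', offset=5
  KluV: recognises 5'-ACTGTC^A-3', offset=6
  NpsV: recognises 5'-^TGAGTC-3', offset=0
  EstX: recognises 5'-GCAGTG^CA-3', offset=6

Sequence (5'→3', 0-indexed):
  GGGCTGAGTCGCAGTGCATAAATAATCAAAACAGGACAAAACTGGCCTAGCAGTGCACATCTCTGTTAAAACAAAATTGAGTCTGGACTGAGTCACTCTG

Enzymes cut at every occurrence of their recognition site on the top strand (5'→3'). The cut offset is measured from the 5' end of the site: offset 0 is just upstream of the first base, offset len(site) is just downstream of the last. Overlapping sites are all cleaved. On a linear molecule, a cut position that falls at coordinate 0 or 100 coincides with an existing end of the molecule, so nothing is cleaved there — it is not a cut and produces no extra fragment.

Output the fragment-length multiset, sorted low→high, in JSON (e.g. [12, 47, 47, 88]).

[1,4,10,10,11,11,12,12,14,15]

Site scan:
  MvoIX CTCTGTT/5: at [60] ⇒ [65]
  CdoIV CAAAA/5: at [26, 36, 71] ⇒ [31, 41, 76]
  KluV (ACTGTCA, off=6): no sites
  NpsV TGAGTC/0: at [4, 77, 88] ⇒ [4, 77, 88]
  EstX GCAGTGCA/6: at [10, 49] ⇒ [16, 55]

Pooled cuts: [4, 16, 31, 41, 55, 65, 76, 77, 88]

Fragment lengths:
  [0,4): 4 bp
  [4,16): 12 bp
  [16,31): 15 bp
  [31,41): 10 bp
  [41,55): 14 bp
  [55,65): 10 bp
  [65,76): 11 bp
  [76,77): 1 bp
  [77,88): 11 bp
  [88,100): 12 bp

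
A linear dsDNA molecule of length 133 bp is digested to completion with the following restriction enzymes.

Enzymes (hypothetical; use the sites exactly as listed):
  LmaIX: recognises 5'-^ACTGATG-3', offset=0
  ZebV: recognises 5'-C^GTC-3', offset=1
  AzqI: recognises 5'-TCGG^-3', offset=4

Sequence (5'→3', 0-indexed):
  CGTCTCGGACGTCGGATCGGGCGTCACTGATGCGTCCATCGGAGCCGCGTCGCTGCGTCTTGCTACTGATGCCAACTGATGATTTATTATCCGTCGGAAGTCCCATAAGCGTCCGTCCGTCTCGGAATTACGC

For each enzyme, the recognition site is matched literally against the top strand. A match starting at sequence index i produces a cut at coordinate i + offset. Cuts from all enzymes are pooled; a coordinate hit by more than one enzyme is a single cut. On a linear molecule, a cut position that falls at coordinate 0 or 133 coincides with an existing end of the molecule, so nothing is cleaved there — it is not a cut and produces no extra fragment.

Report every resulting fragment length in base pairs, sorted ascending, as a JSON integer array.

[1,2,2,3,4,4,5,5,5,6,7,7,8,8,8,8,9,10,13,18]

Site scan:
  LmaIX ACTGATG/0: at [25, 64, 74] ⇒ [25, 64, 74]
  ZebV CGTC/1: at [0, 9, 21, 32, 47, 55, 91, 109, 113, 117] ⇒ [1, 10, 22, 33, 48, 56, 92, 110, 114, 118]
  AzqI TCGG/4: at [4, 11, 16, 38, 93, 121] ⇒ [8, 15, 20, 42, 97, 125]

Pooled cuts: [1, 8, 10, 15, 20, 22, 25, 33, 42, 48, 56, 64, 74, 92, 97, 110, 114, 118, 125]

Fragment lengths:
  [0,1): 1 bp
  [1,8): 7 bp
  [8,10): 2 bp
  [10,15): 5 bp
  [15,20): 5 bp
  [20,22): 2 bp
  [22,25): 3 bp
  [25,33): 8 bp
  [33,42): 9 bp
  [42,48): 6 bp
  [48,56): 8 bp
  [56,64): 8 bp
  [64,74): 10 bp
  [74,92): 18 bp
  [92,97): 5 bp
  [97,110): 13 bp
  [110,114): 4 bp
  [114,118): 4 bp
  [118,125): 7 bp
  [125,133): 8 bp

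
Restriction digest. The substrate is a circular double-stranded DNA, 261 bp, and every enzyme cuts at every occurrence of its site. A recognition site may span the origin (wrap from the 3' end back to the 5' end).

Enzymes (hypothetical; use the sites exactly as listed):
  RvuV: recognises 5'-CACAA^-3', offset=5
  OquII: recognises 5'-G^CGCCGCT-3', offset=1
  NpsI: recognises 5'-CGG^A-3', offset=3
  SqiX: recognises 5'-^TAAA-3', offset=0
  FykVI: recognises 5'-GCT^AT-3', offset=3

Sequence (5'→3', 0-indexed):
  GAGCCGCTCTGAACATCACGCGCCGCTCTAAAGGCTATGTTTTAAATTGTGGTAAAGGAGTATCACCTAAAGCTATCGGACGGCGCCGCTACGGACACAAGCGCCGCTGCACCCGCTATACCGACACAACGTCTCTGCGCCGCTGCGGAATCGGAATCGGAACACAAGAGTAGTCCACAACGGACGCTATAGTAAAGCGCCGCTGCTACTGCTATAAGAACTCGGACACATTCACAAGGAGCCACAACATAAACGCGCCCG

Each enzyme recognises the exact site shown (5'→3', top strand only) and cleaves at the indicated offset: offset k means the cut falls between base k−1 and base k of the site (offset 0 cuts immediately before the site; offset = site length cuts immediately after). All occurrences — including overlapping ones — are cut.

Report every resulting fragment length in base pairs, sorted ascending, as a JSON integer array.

Per-enzyme occurrences:
  RvuV (CACAA, off=5): starts [95, 124, 162, 175, 232, 242] → cuts [100, 129, 167, 180, 237, 247]
  OquII (GCGCCGCT, off=1): starts [19, 82, 100, 136, 196] → cuts [20, 83, 101, 137, 197]
  NpsI (CGGA, off=3): starts [76, 91, 145, 151, 157, 180, 222, 259] → cuts [1, 79, 94, 148, 154, 160, 183, 225]
  SqiX (TAAA, off=0): starts [28, 42, 52, 67, 192, 249] → cuts [28, 42, 52, 67, 192, 249]
  FykVI (GCTAT, off=3): starts [33, 71, 114, 185, 210] → cuts [36, 74, 117, 188, 213]

Pooled cuts: [1, 20, 28, 36, 42, 52, 67, 74, 79, 83, 94, 100, 101, 117, 129, 137, 148, 154, 160, 167, 180, 183, 188, 192, 197, 213, 225, 237, 247, 249]

Fragments:
  1→20: 19 bp
  20→28: 8 bp
  28→36: 8 bp
  36→42: 6 bp
  42→52: 10 bp
  52→67: 15 bp
  67→74: 7 bp
  74→79: 5 bp
  79→83: 4 bp
  83→94: 11 bp
  94→100: 6 bp
  100→101: 1 bp
  101→117: 16 bp
  117→129: 12 bp
  129→137: 8 bp
  137→148: 11 bp
  148→154: 6 bp
  154→160: 6 bp
  160→167: 7 bp
  167→180: 13 bp
  180→183: 3 bp
  183→188: 5 bp
  188→192: 4 bp
  192→197: 5 bp
  197→213: 16 bp
  213→225: 12 bp
  225→237: 12 bp
  237→247: 10 bp
  247→249: 2 bp
  249→1 (wrap): 261-249+1 = 13 bp

[1,2,3,4,4,5,5,5,6,6,6,6,7,7,8,8,8,10,10,11,11,12,12,12,13,13,15,16,16,19]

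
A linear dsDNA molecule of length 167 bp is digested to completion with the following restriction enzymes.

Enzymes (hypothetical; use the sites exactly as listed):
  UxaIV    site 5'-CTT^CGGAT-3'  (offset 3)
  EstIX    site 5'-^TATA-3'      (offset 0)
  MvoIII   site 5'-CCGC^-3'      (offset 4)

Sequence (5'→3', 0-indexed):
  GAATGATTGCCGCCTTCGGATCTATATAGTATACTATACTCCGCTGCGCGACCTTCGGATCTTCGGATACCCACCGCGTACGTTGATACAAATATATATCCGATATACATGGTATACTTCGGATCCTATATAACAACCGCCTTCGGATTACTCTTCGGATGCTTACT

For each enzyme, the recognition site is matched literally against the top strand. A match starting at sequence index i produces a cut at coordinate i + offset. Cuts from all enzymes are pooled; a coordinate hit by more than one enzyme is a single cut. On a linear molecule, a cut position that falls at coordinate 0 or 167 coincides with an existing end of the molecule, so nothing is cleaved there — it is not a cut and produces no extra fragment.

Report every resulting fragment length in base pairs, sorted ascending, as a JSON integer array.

[2,2,2,3,3,5,5,6,7,7,8,9,9,10,11,12,12,12,13,14,15]

Site scan:
  UxaIV (CTTCGGAT, off=3): starts [13, 52, 60, 116, 140, 152] → cuts [16, 55, 63, 119, 143, 155]
  EstIX (TATA, off=0): starts [22, 24, 29, 34, 92, 94, 103, 112, 126, 128] → cuts [22, 24, 29, 34, 92, 94, 103, 112, 126, 128]
  MvoIII (CCGC, off=4): starts [9, 40, 73, 136] → cuts [13, 44, 77, 140]

Pooled cuts: [13, 16, 22, 24, 29, 34, 44, 55, 63, 77, 92, 94, 103, 112, 119, 126, 128, 140, 143, 155]

Fragment lengths:
  [0,13): 13 bp
  [13,16): 3 bp
  [16,22): 6 bp
  [22,24): 2 bp
  [24,29): 5 bp
  [29,34): 5 bp
  [34,44): 10 bp
  [44,55): 11 bp
  [55,63): 8 bp
  [63,77): 14 bp
  [77,92): 15 bp
  [92,94): 2 bp
  [94,103): 9 bp
  [103,112): 9 bp
  [112,119): 7 bp
  [119,126): 7 bp
  [126,128): 2 bp
  [128,140): 12 bp
  [140,143): 3 bp
  [143,155): 12 bp
  [155,167): 12 bp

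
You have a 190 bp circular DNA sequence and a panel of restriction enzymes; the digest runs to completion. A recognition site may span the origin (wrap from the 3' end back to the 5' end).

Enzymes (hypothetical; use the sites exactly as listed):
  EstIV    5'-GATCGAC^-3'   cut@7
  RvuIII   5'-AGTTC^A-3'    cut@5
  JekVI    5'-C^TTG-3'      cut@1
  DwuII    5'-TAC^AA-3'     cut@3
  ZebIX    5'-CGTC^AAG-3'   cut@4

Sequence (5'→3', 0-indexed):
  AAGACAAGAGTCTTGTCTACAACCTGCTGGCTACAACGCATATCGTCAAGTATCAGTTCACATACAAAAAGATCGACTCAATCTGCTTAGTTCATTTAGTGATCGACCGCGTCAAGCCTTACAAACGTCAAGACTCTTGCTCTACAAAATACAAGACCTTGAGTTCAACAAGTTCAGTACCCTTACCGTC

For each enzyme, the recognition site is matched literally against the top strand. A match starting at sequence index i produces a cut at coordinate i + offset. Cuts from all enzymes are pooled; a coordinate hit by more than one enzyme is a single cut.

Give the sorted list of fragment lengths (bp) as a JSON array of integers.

[6,6,6,7,7,7,8,8,9,9,9,12,12,12,13,14,14,15,16]

Site scan:
  EstIV GATCGAC/7: at [70, 100] ⇒ [77, 107]
  RvuIII AGTTCA/5: at [54, 88, 161, 170] ⇒ [59, 93, 166, 175]
  JekVI CTTG/1: at [11, 135, 157] ⇒ [12, 136, 158]
  DwuII TACAA/3: at [17, 31, 62, 119, 142, 149] ⇒ [20, 34, 65, 122, 145, 152]
  ZebIX CGTCAAG/4: at [43, 109, 125, 186] ⇒ [0, 47, 113, 129]

Pooled cuts: [0, 12, 20, 34, 47, 59, 65, 77, 93, 107, 113, 122, 129, 136, 145, 152, 158, 166, 175]

Fragments:
  0→12: 12 bp
  12→20: 8 bp
  20→34: 14 bp
  34→47: 13 bp
  47→59: 12 bp
  59→65: 6 bp
  65→77: 12 bp
  77→93: 16 bp
  93→107: 14 bp
  107→113: 6 bp
  113→122: 9 bp
  122→129: 7 bp
  129→136: 7 bp
  136→145: 9 bp
  145→152: 7 bp
  152→158: 6 bp
  158→166: 8 bp
  166→175: 9 bp
  175→0 (wrap): 190-175+0 = 15 bp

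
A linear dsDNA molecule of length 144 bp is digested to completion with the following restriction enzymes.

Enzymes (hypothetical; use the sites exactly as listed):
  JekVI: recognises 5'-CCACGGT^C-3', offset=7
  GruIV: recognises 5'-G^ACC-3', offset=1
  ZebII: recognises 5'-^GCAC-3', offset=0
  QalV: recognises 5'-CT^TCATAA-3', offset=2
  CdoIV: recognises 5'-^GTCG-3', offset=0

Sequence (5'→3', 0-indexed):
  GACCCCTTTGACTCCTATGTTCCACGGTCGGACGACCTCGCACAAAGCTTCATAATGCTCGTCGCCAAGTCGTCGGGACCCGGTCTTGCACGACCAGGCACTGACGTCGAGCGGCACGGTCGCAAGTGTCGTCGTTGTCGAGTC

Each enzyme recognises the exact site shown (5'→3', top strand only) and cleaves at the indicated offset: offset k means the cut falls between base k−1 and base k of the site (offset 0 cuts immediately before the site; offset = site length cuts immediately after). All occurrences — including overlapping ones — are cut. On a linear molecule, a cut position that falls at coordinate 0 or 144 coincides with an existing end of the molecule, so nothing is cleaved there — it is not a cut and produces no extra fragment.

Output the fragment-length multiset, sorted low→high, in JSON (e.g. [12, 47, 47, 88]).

Site scan:
  JekVI CCACGGTC/7: at [21] ⇒ [28]
  GruIV GACC/1: at [0, 33, 76, 91] ⇒ [1, 34, 77, 92]
  ZebII GCAC/0: at [39, 87, 97, 113] ⇒ [39, 87, 97, 113]
  QalV CTTCATAA/2: at [47] ⇒ [49]
  CdoIV GTCG/0: at [26, 60, 68, 71, 105, 118, 127, 130, 136] ⇒ [26, 60, 68, 71, 105, 118, 127, 130, 136]

Pooled cuts: [1, 26, 28, 34, 39, 49, 60, 68, 71, 77, 87, 92, 97, 105, 113, 118, 127, 130, 136]

Fragments:
  [0,1): 1 bp
  [1,26): 25 bp
  [26,28): 2 bp
  [28,34): 6 bp
  [34,39): 5 bp
  [39,49): 10 bp
  [49,60): 11 bp
  [60,68): 8 bp
  [68,71): 3 bp
  [71,77): 6 bp
  [77,87): 10 bp
  [87,92): 5 bp
  [92,97): 5 bp
  [97,105): 8 bp
  [105,113): 8 bp
  [113,118): 5 bp
  [118,127): 9 bp
  [127,130): 3 bp
  [130,136): 6 bp
  [136,144): 8 bp

[1,2,3,3,5,5,5,5,6,6,6,8,8,8,8,9,10,10,11,25]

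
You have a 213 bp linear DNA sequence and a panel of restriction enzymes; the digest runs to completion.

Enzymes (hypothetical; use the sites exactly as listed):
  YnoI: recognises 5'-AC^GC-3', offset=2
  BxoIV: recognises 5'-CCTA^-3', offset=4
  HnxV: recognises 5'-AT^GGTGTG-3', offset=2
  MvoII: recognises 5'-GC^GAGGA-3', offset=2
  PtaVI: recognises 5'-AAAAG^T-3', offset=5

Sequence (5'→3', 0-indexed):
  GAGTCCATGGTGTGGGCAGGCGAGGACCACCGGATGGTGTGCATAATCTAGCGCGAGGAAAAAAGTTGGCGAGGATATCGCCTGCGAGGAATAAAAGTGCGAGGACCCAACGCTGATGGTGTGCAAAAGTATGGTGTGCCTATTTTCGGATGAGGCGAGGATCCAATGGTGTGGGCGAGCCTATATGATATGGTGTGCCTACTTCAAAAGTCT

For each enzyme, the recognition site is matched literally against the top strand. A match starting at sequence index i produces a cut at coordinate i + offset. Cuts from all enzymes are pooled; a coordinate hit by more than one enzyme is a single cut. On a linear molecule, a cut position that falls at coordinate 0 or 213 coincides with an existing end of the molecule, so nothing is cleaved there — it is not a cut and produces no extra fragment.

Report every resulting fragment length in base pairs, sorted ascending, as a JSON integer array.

[3,3,3,5,6,8,8,9,10,10,11,11,11,12,12,13,14,14,15,16,19]

Per-enzyme occurrences:
  YnoI (ACGC, off=2): starts [109] → cuts [111]
  BxoIV (CCTA, off=4): starts [138, 179, 197] → cuts [142, 183, 201]
  HnxV (ATGGTGTG, off=2): starts [6, 33, 115, 130, 165, 189] → cuts [8, 35, 117, 132, 167, 191]
  MvoII (GCGAGGA, off=2): starts [19, 52, 68, 83, 98, 154] → cuts [21, 54, 70, 85, 100, 156]
  PtaVI (AAAAGT, off=5): starts [60, 92, 124, 205] → cuts [65, 97, 129, 210]

Pooled cuts: [8, 21, 35, 54, 65, 70, 85, 97, 100, 111, 117, 129, 132, 142, 156, 167, 183, 191, 201, 210]

Fragment lengths:
  [0,8): 8 bp
  [8,21): 13 bp
  [21,35): 14 bp
  [35,54): 19 bp
  [54,65): 11 bp
  [65,70): 5 bp
  [70,85): 15 bp
  [85,97): 12 bp
  [97,100): 3 bp
  [100,111): 11 bp
  [111,117): 6 bp
  [117,129): 12 bp
  [129,132): 3 bp
  [132,142): 10 bp
  [142,156): 14 bp
  [156,167): 11 bp
  [167,183): 16 bp
  [183,191): 8 bp
  [191,201): 10 bp
  [201,210): 9 bp
  [210,213): 3 bp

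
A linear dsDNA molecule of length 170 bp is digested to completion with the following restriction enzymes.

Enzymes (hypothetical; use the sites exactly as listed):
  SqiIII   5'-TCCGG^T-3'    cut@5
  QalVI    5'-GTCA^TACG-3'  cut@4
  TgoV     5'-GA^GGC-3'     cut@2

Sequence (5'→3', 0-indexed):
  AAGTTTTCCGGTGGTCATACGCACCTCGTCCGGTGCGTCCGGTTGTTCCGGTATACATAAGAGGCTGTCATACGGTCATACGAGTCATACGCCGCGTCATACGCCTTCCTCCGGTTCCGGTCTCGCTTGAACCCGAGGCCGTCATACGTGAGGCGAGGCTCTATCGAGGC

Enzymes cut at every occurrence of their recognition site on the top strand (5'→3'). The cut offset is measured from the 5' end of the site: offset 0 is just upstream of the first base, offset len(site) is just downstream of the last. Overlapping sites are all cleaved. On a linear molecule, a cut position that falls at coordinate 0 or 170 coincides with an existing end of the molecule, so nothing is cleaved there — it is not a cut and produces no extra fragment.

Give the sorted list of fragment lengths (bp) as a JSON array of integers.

[3,5,6,6,7,8,8,8,9,9,9,11,11,11,12,15,16,16]

Scan for sites:
  SqiIII TCCGGT/5: at [6, 28, 37, 46, 109, 115] ⇒ [11, 33, 42, 51, 114, 120]
  QalVI GTCATACG/4: at [13, 66, 74, 83, 95, 140] ⇒ [17, 70, 78, 87, 99, 144]
  TgoV GAGGC/2: at [60, 134, 149, 154, 165] ⇒ [62, 136, 151, 156, 167]

Pooled cuts: [11, 17, 33, 42, 51, 62, 70, 78, 87, 99, 114, 120, 136, 144, 151, 156, 167]

Fragments:
  [0,11): 11 bp
  [11,17): 6 bp
  [17,33): 16 bp
  [33,42): 9 bp
  [42,51): 9 bp
  [51,62): 11 bp
  [62,70): 8 bp
  [70,78): 8 bp
  [78,87): 9 bp
  [87,99): 12 bp
  [99,114): 15 bp
  [114,120): 6 bp
  [120,136): 16 bp
  [136,144): 8 bp
  [144,151): 7 bp
  [151,156): 5 bp
  [156,167): 11 bp
  [167,170): 3 bp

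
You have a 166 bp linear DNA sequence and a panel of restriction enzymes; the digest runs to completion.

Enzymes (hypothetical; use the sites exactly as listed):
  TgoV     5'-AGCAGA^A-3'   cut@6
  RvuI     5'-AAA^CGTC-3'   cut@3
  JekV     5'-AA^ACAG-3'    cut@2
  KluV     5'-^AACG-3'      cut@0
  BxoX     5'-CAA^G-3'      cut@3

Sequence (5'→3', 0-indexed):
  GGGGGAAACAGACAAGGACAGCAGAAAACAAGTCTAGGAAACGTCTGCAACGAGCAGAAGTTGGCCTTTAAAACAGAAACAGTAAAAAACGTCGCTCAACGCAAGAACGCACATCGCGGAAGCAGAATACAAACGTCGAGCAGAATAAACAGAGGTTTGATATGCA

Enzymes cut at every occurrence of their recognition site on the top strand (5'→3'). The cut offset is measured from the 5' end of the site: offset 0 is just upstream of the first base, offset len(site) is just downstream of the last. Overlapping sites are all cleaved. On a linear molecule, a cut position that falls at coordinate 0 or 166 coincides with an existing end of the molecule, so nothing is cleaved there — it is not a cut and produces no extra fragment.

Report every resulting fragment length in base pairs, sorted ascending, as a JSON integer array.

Site scan:
  TgoV AGCAGAA/6: at [19, 52, 120, 138] ⇒ [25, 58, 126, 144]
  RvuI AAACGTC/3: at [38, 86, 130] ⇒ [41, 89, 133]
  JekV AAACAG/2: at [5, 70, 76, 146] ⇒ [7, 72, 78, 148]
  KluV AACG/0: at [39, 48, 87, 97, 105, 131] ⇒ [39, 48, 87, 97, 105, 131]
  BxoX CAAG/3: at [12, 28, 101] ⇒ [15, 31, 104]

Pooled cuts: [7, 15, 25, 31, 39, 41, 48, 58, 72, 78, 87, 89, 97, 104, 105, 126, 131, 133, 144, 148]

Fragments:
  [0,7): 7 bp
  [7,15): 8 bp
  [15,25): 10 bp
  [25,31): 6 bp
  [31,39): 8 bp
  [39,41): 2 bp
  [41,48): 7 bp
  [48,58): 10 bp
  [58,72): 14 bp
  [72,78): 6 bp
  [78,87): 9 bp
  [87,89): 2 bp
  [89,97): 8 bp
  [97,104): 7 bp
  [104,105): 1 bp
  [105,126): 21 bp
  [126,131): 5 bp
  [131,133): 2 bp
  [133,144): 11 bp
  [144,148): 4 bp
  [148,166): 18 bp

[1,2,2,2,4,5,6,6,7,7,7,8,8,8,9,10,10,11,14,18,21]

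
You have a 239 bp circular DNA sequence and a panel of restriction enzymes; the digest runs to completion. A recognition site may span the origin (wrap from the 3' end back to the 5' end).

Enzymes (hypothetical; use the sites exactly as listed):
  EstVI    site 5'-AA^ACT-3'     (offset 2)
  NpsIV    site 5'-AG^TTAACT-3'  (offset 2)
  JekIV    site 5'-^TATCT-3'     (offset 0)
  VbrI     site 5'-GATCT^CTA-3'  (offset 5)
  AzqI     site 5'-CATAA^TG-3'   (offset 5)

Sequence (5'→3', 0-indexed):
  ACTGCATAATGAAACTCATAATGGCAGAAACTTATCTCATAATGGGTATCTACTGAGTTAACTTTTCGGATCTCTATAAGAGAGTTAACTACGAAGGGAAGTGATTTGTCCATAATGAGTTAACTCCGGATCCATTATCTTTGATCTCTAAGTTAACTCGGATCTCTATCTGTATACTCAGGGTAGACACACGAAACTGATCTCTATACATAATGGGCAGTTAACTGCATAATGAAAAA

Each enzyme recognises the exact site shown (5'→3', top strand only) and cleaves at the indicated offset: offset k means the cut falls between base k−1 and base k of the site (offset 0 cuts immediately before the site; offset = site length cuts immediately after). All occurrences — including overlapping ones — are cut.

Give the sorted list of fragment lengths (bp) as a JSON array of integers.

[1,3,4,4,4,5,7,7,8,8,8,9,10,10,11,11,12,12,13,16,16,29,31]

Site scan:
  EstVI AAACT/2: at [11, 27, 193, 237] ⇒ [0, 13, 29, 195]
  NpsIV AGTTAACT/2: at [55, 82, 117, 150, 218] ⇒ [57, 84, 119, 152, 220]
  JekIV TATCT/0: at [32, 46, 135, 166] ⇒ [32, 46, 135, 166]
  VbrI GATCTCTA/5: at [68, 142, 160, 198] ⇒ [73, 147, 165, 203]
  AzqI CATAATG/5: at [4, 16, 37, 110, 208, 227] ⇒ [9, 21, 42, 115, 213, 232]

Pooled cuts: [0, 9, 13, 21, 29, 32, 42, 46, 57, 73, 84, 115, 119, 135, 147, 152, 165, 166, 195, 203, 213, 220, 232]

Fragments:
  0→9: 9 bp
  9→13: 4 bp
  13→21: 8 bp
  21→29: 8 bp
  29→32: 3 bp
  32→42: 10 bp
  42→46: 4 bp
  46→57: 11 bp
  57→73: 16 bp
  73→84: 11 bp
  84→115: 31 bp
  115→119: 4 bp
  119→135: 16 bp
  135→147: 12 bp
  147→152: 5 bp
  152→165: 13 bp
  165→166: 1 bp
  166→195: 29 bp
  195→203: 8 bp
  203→213: 10 bp
  213→220: 7 bp
  220→232: 12 bp
  232→0 (wrap): 239-232+0 = 7 bp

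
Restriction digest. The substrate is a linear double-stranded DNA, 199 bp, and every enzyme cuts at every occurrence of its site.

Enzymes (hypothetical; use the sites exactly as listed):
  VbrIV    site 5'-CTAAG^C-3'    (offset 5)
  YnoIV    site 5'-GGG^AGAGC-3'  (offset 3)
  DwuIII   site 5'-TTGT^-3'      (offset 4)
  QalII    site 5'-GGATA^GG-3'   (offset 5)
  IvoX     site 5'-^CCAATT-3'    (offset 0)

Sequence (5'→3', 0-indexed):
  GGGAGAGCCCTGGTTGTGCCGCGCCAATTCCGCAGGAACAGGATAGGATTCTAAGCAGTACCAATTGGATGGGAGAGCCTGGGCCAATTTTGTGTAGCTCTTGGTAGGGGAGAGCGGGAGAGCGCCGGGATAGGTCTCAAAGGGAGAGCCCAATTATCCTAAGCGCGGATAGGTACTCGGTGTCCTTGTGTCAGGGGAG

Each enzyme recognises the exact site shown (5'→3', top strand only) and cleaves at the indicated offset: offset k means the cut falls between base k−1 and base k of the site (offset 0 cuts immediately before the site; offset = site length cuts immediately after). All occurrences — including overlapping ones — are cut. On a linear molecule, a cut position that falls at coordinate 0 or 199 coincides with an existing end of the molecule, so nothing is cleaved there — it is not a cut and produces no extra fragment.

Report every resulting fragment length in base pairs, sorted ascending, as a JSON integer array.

Per-enzyme occurrences:
  VbrIV CTAAGC/5: at [50, 158] ⇒ [55, 163]
  YnoIV GGGAGAGC/3: at [0, 70, 107, 115, 141] ⇒ [3, 73, 110, 118, 144]
  DwuIII TTGT/4: at [13, 89, 185] ⇒ [17, 93, 189]
  QalII GGATAGG/5: at [40, 127, 166] ⇒ [45, 132, 171]
  IvoX CCAATT/0: at [23, 60, 83, 149] ⇒ [23, 60, 83, 149]

All cut coordinates (distinct, sorted): [3, 17, 23, 45, 55, 60, 73, 83, 93, 110, 118, 132, 144, 149, 163, 171, 189]

Fragment lengths:
  [0,3): 3 bp
  [3,17): 14 bp
  [17,23): 6 bp
  [23,45): 22 bp
  [45,55): 10 bp
  [55,60): 5 bp
  [60,73): 13 bp
  [73,83): 10 bp
  [83,93): 10 bp
  [93,110): 17 bp
  [110,118): 8 bp
  [118,132): 14 bp
  [132,144): 12 bp
  [144,149): 5 bp
  [149,163): 14 bp
  [163,171): 8 bp
  [171,189): 18 bp
  [189,199): 10 bp

[3,5,5,6,8,8,10,10,10,10,12,13,14,14,14,17,18,22]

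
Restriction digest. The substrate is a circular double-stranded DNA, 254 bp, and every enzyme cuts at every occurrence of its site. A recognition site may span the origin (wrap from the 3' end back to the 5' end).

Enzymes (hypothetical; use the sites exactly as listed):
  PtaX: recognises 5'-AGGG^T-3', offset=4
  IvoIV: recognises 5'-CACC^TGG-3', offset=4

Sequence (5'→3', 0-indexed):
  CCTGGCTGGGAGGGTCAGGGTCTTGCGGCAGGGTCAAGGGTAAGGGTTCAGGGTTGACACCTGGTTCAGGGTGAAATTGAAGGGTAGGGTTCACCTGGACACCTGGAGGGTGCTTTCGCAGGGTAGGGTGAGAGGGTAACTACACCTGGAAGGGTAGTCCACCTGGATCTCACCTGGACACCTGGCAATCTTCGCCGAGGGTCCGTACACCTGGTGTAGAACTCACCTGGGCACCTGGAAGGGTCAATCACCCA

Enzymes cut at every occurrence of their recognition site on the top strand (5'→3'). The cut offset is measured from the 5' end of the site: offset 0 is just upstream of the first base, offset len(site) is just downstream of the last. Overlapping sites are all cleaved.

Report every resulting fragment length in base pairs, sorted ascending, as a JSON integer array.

Site scan:
  PtaX (AGGGT, off=4): starts [10, 16, 29, 36, 42, 49, 67, 80, 85, 106, 119, 124, 132, 150, 197, 239] → cuts [14, 20, 33, 40, 46, 53, 71, 84, 89, 110, 123, 128, 136, 154, 201, 243]
  IvoIV (CACCTGG, off=4): starts [57, 91, 99, 142, 159, 170, 178, 207, 223, 231, 252] → cuts [2, 61, 95, 103, 146, 163, 174, 182, 211, 227, 235]

Pooled cuts: [2, 14, 20, 33, 40, 46, 53, 61, 71, 84, 89, 95, 103, 110, 123, 128, 136, 146, 154, 163, 174, 182, 201, 211, 227, 235, 243]

Fragment lengths:
  2→14: 12 bp
  14→20: 6 bp
  20→33: 13 bp
  33→40: 7 bp
  40→46: 6 bp
  46→53: 7 bp
  53→61: 8 bp
  61→71: 10 bp
  71→84: 13 bp
  84→89: 5 bp
  89→95: 6 bp
  95→103: 8 bp
  103→110: 7 bp
  110→123: 13 bp
  123→128: 5 bp
  128→136: 8 bp
  136→146: 10 bp
  146→154: 8 bp
  154→163: 9 bp
  163→174: 11 bp
  174→182: 8 bp
  182→201: 19 bp
  201→211: 10 bp
  211→227: 16 bp
  227→235: 8 bp
  235→243: 8 bp
  243→2 (wrap): 254-243+2 = 13 bp

[5,5,6,6,6,7,7,7,8,8,8,8,8,8,8,9,10,10,10,11,12,13,13,13,13,16,19]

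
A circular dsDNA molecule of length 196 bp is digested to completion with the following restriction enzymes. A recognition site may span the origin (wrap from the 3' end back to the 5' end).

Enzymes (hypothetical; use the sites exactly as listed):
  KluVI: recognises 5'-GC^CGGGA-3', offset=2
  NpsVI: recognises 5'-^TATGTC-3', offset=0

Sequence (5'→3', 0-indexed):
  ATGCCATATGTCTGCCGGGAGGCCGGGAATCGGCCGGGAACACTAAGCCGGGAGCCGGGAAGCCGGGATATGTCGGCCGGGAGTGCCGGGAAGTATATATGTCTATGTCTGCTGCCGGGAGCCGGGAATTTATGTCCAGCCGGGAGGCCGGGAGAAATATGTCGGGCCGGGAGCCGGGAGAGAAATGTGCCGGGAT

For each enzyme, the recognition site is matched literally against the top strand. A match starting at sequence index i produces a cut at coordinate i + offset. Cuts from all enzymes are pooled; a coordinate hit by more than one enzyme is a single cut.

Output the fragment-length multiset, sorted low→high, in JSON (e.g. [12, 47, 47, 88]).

[5,6,7,7,7,8,8,8,8,9,9,9,9,10,10,11,11,12,12,14,16]

Site scan:
  KluVI GCCGGGA/2: at [13, 21, 32, 46, 53, 61, 75, 84, 113, 120, 138, 146, 165, 172, 188] ⇒ [15, 23, 34, 48, 55, 63, 77, 86, 115, 122, 140, 148, 167, 174, 190]
  NpsVI TATGTC/0: at [6, 68, 97, 103, 130, 157] ⇒ [6, 68, 97, 103, 130, 157]

All cut coordinates (distinct, sorted): [6, 15, 23, 34, 48, 55, 63, 68, 77, 86, 97, 103, 115, 122, 130, 140, 148, 157, 167, 174, 190]

Fragments:
  6→15: 9 bp
  15→23: 8 bp
  23→34: 11 bp
  34→48: 14 bp
  48→55: 7 bp
  55→63: 8 bp
  63→68: 5 bp
  68→77: 9 bp
  77→86: 9 bp
  86→97: 11 bp
  97→103: 6 bp
  103→115: 12 bp
  115→122: 7 bp
  122→130: 8 bp
  130→140: 10 bp
  140→148: 8 bp
  148→157: 9 bp
  157→167: 10 bp
  167→174: 7 bp
  174→190: 16 bp
  190→6 (wrap): 196-190+6 = 12 bp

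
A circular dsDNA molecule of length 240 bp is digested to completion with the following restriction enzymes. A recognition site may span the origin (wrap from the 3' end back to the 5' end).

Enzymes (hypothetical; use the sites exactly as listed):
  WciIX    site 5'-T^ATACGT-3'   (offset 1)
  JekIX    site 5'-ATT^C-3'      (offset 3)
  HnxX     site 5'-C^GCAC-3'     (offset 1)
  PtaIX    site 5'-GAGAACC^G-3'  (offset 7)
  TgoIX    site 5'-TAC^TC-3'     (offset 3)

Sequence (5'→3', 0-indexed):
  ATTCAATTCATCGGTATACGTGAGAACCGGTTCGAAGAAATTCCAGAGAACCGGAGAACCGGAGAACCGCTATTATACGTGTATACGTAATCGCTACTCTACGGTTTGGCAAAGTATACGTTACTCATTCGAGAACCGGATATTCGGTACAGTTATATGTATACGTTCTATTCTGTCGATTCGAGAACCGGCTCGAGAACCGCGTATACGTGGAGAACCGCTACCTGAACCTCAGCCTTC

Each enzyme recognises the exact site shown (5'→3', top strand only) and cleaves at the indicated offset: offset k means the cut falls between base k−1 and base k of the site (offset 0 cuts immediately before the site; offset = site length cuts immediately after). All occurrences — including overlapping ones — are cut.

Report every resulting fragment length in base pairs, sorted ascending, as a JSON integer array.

[4,5,5,6,7,7,8,8,8,8,8,9,9,10,12,12,13,14,14,15,16,18,24]

Scan for sites:
  WciIX TATACGT/1: at [14, 73, 81, 114, 159, 204] ⇒ [15, 74, 82, 115, 160, 205]
  JekIX ATTC/3: at [0, 5, 39, 126, 141, 169, 178] ⇒ [3, 8, 42, 129, 144, 172, 181]
  HnxX (CGCAC, off=1): no sites
  PtaIX GAGAACCG/7: at [21, 45, 53, 61, 130, 182, 194, 212] ⇒ [28, 52, 60, 68, 137, 189, 201, 219]
  TgoIX TACTC/3: at [94, 121] ⇒ [97, 124]

All cut coordinates (distinct, sorted): [3, 8, 15, 28, 42, 52, 60, 68, 74, 82, 97, 115, 124, 129, 137, 144, 160, 172, 181, 189, 201, 205, 219]

Fragment lengths:
  3→8: 5 bp
  8→15: 7 bp
  15→28: 13 bp
  28→42: 14 bp
  42→52: 10 bp
  52→60: 8 bp
  60→68: 8 bp
  68→74: 6 bp
  74→82: 8 bp
  82→97: 15 bp
  97→115: 18 bp
  115→124: 9 bp
  124→129: 5 bp
  129→137: 8 bp
  137→144: 7 bp
  144→160: 16 bp
  160→172: 12 bp
  172→181: 9 bp
  181→189: 8 bp
  189→201: 12 bp
  201→205: 4 bp
  205→219: 14 bp
  219→3 (wrap): 240-219+3 = 24 bp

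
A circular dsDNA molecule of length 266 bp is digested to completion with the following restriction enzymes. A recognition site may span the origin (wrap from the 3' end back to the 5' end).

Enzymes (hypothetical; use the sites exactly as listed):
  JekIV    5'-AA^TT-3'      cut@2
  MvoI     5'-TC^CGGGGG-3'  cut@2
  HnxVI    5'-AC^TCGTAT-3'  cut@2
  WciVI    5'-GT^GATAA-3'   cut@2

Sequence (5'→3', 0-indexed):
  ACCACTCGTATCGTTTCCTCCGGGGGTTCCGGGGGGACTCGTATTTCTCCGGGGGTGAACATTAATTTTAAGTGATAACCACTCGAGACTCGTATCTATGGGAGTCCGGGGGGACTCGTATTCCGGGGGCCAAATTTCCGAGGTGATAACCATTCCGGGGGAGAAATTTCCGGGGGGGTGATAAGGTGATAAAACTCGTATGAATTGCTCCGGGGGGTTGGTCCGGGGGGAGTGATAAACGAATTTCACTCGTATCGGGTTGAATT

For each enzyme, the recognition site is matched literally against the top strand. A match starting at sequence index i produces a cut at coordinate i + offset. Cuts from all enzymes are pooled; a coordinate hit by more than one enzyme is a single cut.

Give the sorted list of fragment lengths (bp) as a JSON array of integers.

Per-enzyme occurrences:
  JekIV AATT/2: at [63, 132, 164, 202, 241, 262] ⇒ [65, 134, 166, 204, 243, 264]
  MvoI TCCGGGGG/2: at [18, 27, 47, 104, 121, 153, 168, 208, 221] ⇒ [20, 29, 49, 106, 123, 155, 170, 210, 223]
  HnxVI ACTCGTAT/2: at [3, 36, 87, 113, 193, 247] ⇒ [5, 38, 89, 115, 195, 249]
  WciVI GTGATAA/2: at [71, 142, 177, 185, 231] ⇒ [73, 144, 179, 187, 233]

All cut coordinates (distinct, sorted): [5, 20, 29, 38, 49, 65, 73, 89, 106, 115, 123, 134, 144, 155, 166, 170, 179, 187, 195, 204, 210, 223, 233, 243, 249, 264]

Fragments:
  5→20: 15 bp
  20→29: 9 bp
  29→38: 9 bp
  38→49: 11 bp
  49→65: 16 bp
  65→73: 8 bp
  73→89: 16 bp
  89→106: 17 bp
  106→115: 9 bp
  115→123: 8 bp
  123→134: 11 bp
  134→144: 10 bp
  144→155: 11 bp
  155→166: 11 bp
  166→170: 4 bp
  170→179: 9 bp
  179→187: 8 bp
  187→195: 8 bp
  195→204: 9 bp
  204→210: 6 bp
  210→223: 13 bp
  223→233: 10 bp
  233→243: 10 bp
  243→249: 6 bp
  249→264: 15 bp
  264→5 (wrap): 266-264+5 = 7 bp

[4,6,6,7,8,8,8,8,9,9,9,9,9,10,10,10,11,11,11,11,13,15,15,16,16,17]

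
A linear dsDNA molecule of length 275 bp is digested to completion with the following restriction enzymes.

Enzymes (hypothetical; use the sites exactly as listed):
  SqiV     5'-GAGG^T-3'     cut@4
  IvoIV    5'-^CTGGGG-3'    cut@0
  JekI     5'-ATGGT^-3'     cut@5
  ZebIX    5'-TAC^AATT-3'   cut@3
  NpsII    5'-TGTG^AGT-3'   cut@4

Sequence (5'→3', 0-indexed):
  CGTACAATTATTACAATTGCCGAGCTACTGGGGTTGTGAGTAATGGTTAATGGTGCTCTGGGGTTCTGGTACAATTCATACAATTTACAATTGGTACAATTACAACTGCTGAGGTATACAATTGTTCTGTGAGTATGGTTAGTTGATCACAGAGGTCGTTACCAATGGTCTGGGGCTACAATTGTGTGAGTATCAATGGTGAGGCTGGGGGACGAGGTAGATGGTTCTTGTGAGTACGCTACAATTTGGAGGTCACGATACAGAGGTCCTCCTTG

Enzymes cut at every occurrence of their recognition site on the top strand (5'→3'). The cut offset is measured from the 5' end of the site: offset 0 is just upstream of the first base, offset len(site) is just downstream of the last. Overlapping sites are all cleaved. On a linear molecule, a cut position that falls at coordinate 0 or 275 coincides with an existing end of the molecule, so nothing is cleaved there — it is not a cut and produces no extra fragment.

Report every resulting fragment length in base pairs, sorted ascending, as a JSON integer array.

Per-enzyme occurrences:
  SqiV GAGGT/4: at [110, 151, 213, 248, 262] ⇒ [114, 155, 217, 252, 266]
  IvoIV CTGGGG/0: at [27, 57, 169, 204] ⇒ [27, 57, 169, 204]
  JekI ATGGT/5: at [42, 49, 134, 164, 195, 220] ⇒ [47, 54, 139, 169, 200, 225]
  ZebIX TACAATT/3: at [2, 11, 69, 78, 85, 94, 116, 176, 239] ⇒ [5, 14, 72, 81, 88, 97, 119, 179, 242]
  NpsII TGTGAGT/4: at [34, 127, 184, 228] ⇒ [38, 131, 188, 232]

Pooled cuts: [5, 14, 27, 38, 47, 54, 57, 72, 81, 88, 97, 114, 119, 131, 139, 155, 169, 179, 188, 200, 204, 217, 225, 232, 242, 252, 266]

Fragment lengths:
  [0,5): 5 bp
  [5,14): 9 bp
  [14,27): 13 bp
  [27,38): 11 bp
  [38,47): 9 bp
  [47,54): 7 bp
  [54,57): 3 bp
  [57,72): 15 bp
  [72,81): 9 bp
  [81,88): 7 bp
  [88,97): 9 bp
  [97,114): 17 bp
  [114,119): 5 bp
  [119,131): 12 bp
  [131,139): 8 bp
  [139,155): 16 bp
  [155,169): 14 bp
  [169,179): 10 bp
  [179,188): 9 bp
  [188,200): 12 bp
  [200,204): 4 bp
  [204,217): 13 bp
  [217,225): 8 bp
  [225,232): 7 bp
  [232,242): 10 bp
  [242,252): 10 bp
  [252,266): 14 bp
  [266,275): 9 bp

[3,4,5,5,7,7,7,8,8,9,9,9,9,9,9,10,10,10,11,12,12,13,13,14,14,15,16,17]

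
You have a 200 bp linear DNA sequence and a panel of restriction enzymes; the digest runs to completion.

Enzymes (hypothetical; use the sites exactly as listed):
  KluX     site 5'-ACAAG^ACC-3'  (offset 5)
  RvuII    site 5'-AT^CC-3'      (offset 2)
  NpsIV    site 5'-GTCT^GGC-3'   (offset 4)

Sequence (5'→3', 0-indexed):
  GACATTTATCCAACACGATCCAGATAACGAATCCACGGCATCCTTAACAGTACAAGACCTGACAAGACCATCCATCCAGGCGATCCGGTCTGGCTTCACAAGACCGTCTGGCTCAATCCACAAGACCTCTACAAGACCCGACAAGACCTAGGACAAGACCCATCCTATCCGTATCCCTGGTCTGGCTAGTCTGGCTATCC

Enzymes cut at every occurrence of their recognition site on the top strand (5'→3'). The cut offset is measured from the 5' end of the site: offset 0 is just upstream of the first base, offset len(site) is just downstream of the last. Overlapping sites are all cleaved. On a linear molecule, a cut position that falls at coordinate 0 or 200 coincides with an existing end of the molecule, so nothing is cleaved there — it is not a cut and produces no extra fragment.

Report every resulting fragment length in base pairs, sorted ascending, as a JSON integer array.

Site scan:
  KluX ACAAGACC/5: at [51, 61, 97, 119, 130, 140, 152] ⇒ [56, 66, 102, 124, 135, 145, 157]
  RvuII ATCC/2: at [7, 17, 30, 39, 69, 73, 82, 115, 161, 166, 172, 196] ⇒ [9, 19, 32, 41, 71, 75, 84, 117, 163, 168, 174, 198]
  NpsIV GTCTGGC/4: at [87, 105, 179, 188] ⇒ [91, 109, 183, 192]

Pooled cuts: [9, 19, 32, 41, 56, 66, 71, 75, 84, 91, 102, 109, 117, 124, 135, 145, 157, 163, 168, 174, 183, 192, 198]

Fragments:
  [0,9): 9 bp
  [9,19): 10 bp
  [19,32): 13 bp
  [32,41): 9 bp
  [41,56): 15 bp
  [56,66): 10 bp
  [66,71): 5 bp
  [71,75): 4 bp
  [75,84): 9 bp
  [84,91): 7 bp
  [91,102): 11 bp
  [102,109): 7 bp
  [109,117): 8 bp
  [117,124): 7 bp
  [124,135): 11 bp
  [135,145): 10 bp
  [145,157): 12 bp
  [157,163): 6 bp
  [163,168): 5 bp
  [168,174): 6 bp
  [174,183): 9 bp
  [183,192): 9 bp
  [192,198): 6 bp
  [198,200): 2 bp

[2,4,5,5,6,6,6,7,7,7,8,9,9,9,9,9,10,10,10,11,11,12,13,15]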